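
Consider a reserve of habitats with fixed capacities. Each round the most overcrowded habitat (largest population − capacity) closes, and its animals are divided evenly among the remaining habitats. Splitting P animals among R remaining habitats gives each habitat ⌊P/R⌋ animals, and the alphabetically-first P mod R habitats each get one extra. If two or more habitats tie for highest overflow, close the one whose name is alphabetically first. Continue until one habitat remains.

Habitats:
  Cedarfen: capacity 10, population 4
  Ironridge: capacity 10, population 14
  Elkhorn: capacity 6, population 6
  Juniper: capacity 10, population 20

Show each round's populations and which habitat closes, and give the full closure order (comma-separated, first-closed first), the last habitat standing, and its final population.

Round 1: Cedarfen=4 Elkhorn=6 Ironridge=14 Juniper=20 → close Juniper (overflow 10)
  20÷3 = 6 each, +1 to first 2
Round 2: Cedarfen=11 Elkhorn=13 Ironridge=20 → close Ironridge (overflow 10)
  20÷2 = 10 each, +1 to first 0
Round 3: Cedarfen=21 Elkhorn=23 → close Elkhorn (overflow 17)
  23÷1 = 23 each, +1 to first 0

Closure order: Juniper, Ironridge, Elkhorn
Last habitat: Cedarfen with 44 animals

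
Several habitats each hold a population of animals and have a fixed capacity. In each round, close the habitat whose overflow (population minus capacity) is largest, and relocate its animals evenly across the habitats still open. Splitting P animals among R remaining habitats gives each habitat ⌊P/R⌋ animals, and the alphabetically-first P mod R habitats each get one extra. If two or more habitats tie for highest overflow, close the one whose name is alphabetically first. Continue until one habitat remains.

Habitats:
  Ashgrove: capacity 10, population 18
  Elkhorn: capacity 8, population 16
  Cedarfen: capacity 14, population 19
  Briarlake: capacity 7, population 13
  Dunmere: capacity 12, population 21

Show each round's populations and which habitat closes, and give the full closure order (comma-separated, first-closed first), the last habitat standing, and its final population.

Round 1: Ashgrove=18 Briarlake=13 Cedarfen=19 Dunmere=21 Elkhorn=16 → close Dunmere (overflow 9)
  21÷4 = 5 each, +1 to first 1
Round 2: Ashgrove=24 Briarlake=18 Cedarfen=24 Elkhorn=21 → close Ashgrove (overflow 14)
  24÷3 = 8 each, +1 to first 0
Round 3: Briarlake=26 Cedarfen=32 Elkhorn=29 → close Elkhorn (overflow 21)
  29÷2 = 14 each, +1 to first 1
Round 4: Briarlake=41 Cedarfen=46 → close Briarlake (overflow 34)
  41÷1 = 41 each, +1 to first 0

Closure order: Dunmere, Ashgrove, Elkhorn, Briarlake
Last habitat: Cedarfen with 87 animals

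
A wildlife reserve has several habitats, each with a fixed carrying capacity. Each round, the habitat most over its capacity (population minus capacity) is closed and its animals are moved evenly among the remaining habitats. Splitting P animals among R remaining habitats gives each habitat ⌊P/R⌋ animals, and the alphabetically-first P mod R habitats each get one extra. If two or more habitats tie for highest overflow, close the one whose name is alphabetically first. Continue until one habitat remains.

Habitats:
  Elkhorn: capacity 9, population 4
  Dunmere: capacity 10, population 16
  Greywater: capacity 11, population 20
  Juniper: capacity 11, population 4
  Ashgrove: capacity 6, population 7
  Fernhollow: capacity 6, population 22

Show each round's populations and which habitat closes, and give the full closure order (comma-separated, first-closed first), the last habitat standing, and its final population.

Closure order: Fernhollow, Greywater, Dunmere, Ashgrove, Elkhorn
Last habitat: Juniper with 73 animals

Round 1: Ashgrove=7 Dunmere=16 Elkhorn=4 Fernhollow=22 Greywater=20 Juniper=4 → close Fernhollow (overflow 16)
  22÷5 = 4 each, +1 to first 2
Round 2: Ashgrove=12 Dunmere=21 Elkhorn=8 Greywater=24 Juniper=8 → close Greywater (overflow 13)
  24÷4 = 6 each, +1 to first 0
Round 3: Ashgrove=18 Dunmere=27 Elkhorn=14 Juniper=14 → close Dunmere (overflow 17)
  27÷3 = 9 each, +1 to first 0
Round 4: Ashgrove=27 Elkhorn=23 Juniper=23 → close Ashgrove (overflow 21)
  27÷2 = 13 each, +1 to first 1
Round 5: Elkhorn=37 Juniper=36 → close Elkhorn (overflow 28)
  37÷1 = 37 each, +1 to first 0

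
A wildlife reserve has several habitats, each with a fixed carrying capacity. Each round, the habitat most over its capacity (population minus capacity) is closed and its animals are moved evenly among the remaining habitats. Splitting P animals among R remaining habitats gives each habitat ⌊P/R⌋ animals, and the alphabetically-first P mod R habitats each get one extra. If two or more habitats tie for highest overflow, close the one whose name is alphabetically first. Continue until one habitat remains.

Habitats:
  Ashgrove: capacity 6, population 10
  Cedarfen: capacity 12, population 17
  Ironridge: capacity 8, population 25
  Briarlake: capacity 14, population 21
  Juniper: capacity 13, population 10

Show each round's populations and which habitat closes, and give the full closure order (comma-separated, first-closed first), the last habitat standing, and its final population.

Round 1: Ashgrove=10 Briarlake=21 Cedarfen=17 Ironridge=25 Juniper=10 → close Ironridge (overflow 17)
  25÷4 = 6 each, +1 to first 1
Round 2: Ashgrove=17 Briarlake=27 Cedarfen=23 Juniper=16 → close Briarlake (overflow 13)
  27÷3 = 9 each, +1 to first 0
Round 3: Ashgrove=26 Cedarfen=32 Juniper=25 → close Ashgrove (overflow 20)
  26÷2 = 13 each, +1 to first 0
Round 4: Cedarfen=45 Juniper=38 → close Cedarfen (overflow 33)
  45÷1 = 45 each, +1 to first 0

Closure order: Ironridge, Briarlake, Ashgrove, Cedarfen
Last habitat: Juniper with 83 animals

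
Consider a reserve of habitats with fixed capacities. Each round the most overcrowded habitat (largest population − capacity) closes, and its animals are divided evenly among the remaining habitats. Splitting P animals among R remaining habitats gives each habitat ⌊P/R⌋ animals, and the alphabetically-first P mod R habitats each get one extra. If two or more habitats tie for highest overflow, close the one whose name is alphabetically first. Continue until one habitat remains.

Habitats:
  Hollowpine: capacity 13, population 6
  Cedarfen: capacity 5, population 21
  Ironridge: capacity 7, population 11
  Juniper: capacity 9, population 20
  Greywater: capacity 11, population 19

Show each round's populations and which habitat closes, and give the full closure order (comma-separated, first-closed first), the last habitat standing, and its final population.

Round 1: Cedarfen=21 Greywater=19 Hollowpine=6 Ironridge=11 Juniper=20 → close Cedarfen (overflow 16)
  21÷4 = 5 each, +1 to first 1
Round 2: Greywater=25 Hollowpine=11 Ironridge=16 Juniper=25 → close Juniper (overflow 16)
  25÷3 = 8 each, +1 to first 1
Round 3: Greywater=34 Hollowpine=19 Ironridge=24 → close Greywater (overflow 23)
  34÷2 = 17 each, +1 to first 0
Round 4: Hollowpine=36 Ironridge=41 → close Ironridge (overflow 34)
  41÷1 = 41 each, +1 to first 0

Closure order: Cedarfen, Juniper, Greywater, Ironridge
Last habitat: Hollowpine with 77 animals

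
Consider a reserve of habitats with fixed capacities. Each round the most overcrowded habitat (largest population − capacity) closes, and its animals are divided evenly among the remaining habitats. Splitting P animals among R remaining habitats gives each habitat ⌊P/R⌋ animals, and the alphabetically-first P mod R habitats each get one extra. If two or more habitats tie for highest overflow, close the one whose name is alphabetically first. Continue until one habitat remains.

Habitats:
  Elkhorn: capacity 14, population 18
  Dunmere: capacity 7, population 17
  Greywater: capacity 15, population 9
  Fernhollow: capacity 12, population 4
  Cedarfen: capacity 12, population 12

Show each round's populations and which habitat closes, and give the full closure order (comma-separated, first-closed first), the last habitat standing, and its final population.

Round 1: Cedarfen=12 Dunmere=17 Elkhorn=18 Fernhollow=4 Greywater=9 → close Dunmere (overflow 10)
  17÷4 = 4 each, +1 to first 1
Round 2: Cedarfen=17 Elkhorn=22 Fernhollow=8 Greywater=13 → close Elkhorn (overflow 8)
  22÷3 = 7 each, +1 to first 1
Round 3: Cedarfen=25 Fernhollow=15 Greywater=20 → close Cedarfen (overflow 13)
  25÷2 = 12 each, +1 to first 1
Round 4: Fernhollow=28 Greywater=32 → close Greywater (overflow 17)
  32÷1 = 32 each, +1 to first 0

Closure order: Dunmere, Elkhorn, Cedarfen, Greywater
Last habitat: Fernhollow with 60 animals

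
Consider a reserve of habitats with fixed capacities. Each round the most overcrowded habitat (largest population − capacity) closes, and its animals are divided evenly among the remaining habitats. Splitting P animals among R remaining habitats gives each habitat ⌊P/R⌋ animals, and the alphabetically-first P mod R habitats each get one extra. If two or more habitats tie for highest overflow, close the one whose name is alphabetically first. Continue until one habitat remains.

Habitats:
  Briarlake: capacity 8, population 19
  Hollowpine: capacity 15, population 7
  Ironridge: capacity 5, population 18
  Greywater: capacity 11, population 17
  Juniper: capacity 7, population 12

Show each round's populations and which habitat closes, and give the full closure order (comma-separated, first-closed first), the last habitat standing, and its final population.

Round 1: Briarlake=19 Greywater=17 Hollowpine=7 Ironridge=18 Juniper=12 → close Ironridge (overflow 13)
  18÷4 = 4 each, +1 to first 2
Round 2: Briarlake=24 Greywater=22 Hollowpine=11 Juniper=16 → close Briarlake (overflow 16)
  24÷3 = 8 each, +1 to first 0
Round 3: Greywater=30 Hollowpine=19 Juniper=24 → close Greywater (overflow 19)
  30÷2 = 15 each, +1 to first 0
Round 4: Hollowpine=34 Juniper=39 → close Juniper (overflow 32)
  39÷1 = 39 each, +1 to first 0

Closure order: Ironridge, Briarlake, Greywater, Juniper
Last habitat: Hollowpine with 73 animals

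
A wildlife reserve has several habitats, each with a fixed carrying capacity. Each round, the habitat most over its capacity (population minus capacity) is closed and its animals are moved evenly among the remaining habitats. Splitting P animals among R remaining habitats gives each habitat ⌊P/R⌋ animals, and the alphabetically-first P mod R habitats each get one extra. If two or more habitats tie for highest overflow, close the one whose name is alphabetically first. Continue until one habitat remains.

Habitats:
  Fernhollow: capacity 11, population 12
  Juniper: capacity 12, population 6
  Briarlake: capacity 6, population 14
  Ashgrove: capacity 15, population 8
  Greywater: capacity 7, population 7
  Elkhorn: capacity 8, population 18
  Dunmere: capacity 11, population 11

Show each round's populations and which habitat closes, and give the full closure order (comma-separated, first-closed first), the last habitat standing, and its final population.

Round 1: Ashgrove=8 Briarlake=14 Dunmere=11 Elkhorn=18 Fernhollow=12 Greywater=7 Juniper=6 → close Elkhorn (overflow 10)
  18÷6 = 3 each, +1 to first 0
Round 2: Ashgrove=11 Briarlake=17 Dunmere=14 Fernhollow=15 Greywater=10 Juniper=9 → close Briarlake (overflow 11)
  17÷5 = 3 each, +1 to first 2
Round 3: Ashgrove=15 Dunmere=18 Fernhollow=18 Greywater=13 Juniper=12 → close Dunmere (overflow 7)
  18÷4 = 4 each, +1 to first 2
Round 4: Ashgrove=20 Fernhollow=23 Greywater=17 Juniper=16 → close Fernhollow (overflow 12)
  23÷3 = 7 each, +1 to first 2
Round 5: Ashgrove=28 Greywater=25 Juniper=23 → close Greywater (overflow 18)
  25÷2 = 12 each, +1 to first 1
Round 6: Ashgrove=41 Juniper=35 → close Ashgrove (overflow 26)
  41÷1 = 41 each, +1 to first 0

Closure order: Elkhorn, Briarlake, Dunmere, Fernhollow, Greywater, Ashgrove
Last habitat: Juniper with 76 animals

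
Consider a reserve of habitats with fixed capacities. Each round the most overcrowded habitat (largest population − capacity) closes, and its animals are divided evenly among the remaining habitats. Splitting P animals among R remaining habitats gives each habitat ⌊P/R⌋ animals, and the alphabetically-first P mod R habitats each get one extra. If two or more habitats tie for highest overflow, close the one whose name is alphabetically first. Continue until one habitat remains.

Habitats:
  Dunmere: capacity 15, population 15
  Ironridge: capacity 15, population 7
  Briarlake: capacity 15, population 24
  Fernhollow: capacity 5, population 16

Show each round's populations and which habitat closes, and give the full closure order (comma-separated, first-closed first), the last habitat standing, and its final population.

Round 1: Briarlake=24 Dunmere=15 Fernhollow=16 Ironridge=7 → close Fernhollow (overflow 11)
  16÷3 = 5 each, +1 to first 1
Round 2: Briarlake=30 Dunmere=20 Ironridge=12 → close Briarlake (overflow 15)
  30÷2 = 15 each, +1 to first 0
Round 3: Dunmere=35 Ironridge=27 → close Dunmere (overflow 20)
  35÷1 = 35 each, +1 to first 0

Closure order: Fernhollow, Briarlake, Dunmere
Last habitat: Ironridge with 62 animals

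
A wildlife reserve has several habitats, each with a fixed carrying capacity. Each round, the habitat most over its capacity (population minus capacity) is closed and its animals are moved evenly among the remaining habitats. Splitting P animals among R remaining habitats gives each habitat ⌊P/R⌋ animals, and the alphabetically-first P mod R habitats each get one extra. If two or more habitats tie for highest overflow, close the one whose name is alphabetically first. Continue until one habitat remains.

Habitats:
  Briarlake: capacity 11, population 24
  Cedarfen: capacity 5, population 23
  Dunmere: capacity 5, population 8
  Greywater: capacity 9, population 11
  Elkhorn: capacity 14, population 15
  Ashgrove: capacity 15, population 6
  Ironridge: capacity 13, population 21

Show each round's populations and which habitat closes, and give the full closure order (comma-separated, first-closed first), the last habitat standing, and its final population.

Round 1: Ashgrove=6 Briarlake=24 Cedarfen=23 Dunmere=8 Elkhorn=15 Greywater=11 Ironridge=21 → close Cedarfen (overflow 18)
  23÷6 = 3 each, +1 to first 5
Round 2: Ashgrove=10 Briarlake=28 Dunmere=12 Elkhorn=19 Greywater=15 Ironridge=24 → close Briarlake (overflow 17)
  28÷5 = 5 each, +1 to first 3
Round 3: Ashgrove=16 Dunmere=18 Elkhorn=25 Greywater=20 Ironridge=29 → close Ironridge (overflow 16)
  29÷4 = 7 each, +1 to first 1
Round 4: Ashgrove=24 Dunmere=25 Elkhorn=32 Greywater=27 → close Dunmere (overflow 20)
  25÷3 = 8 each, +1 to first 1
Round 5: Ashgrove=33 Elkhorn=40 Greywater=35 → close Elkhorn (overflow 26)
  40÷2 = 20 each, +1 to first 0
Round 6: Ashgrove=53 Greywater=55 → close Greywater (overflow 46)
  55÷1 = 55 each, +1 to first 0

Closure order: Cedarfen, Briarlake, Ironridge, Dunmere, Elkhorn, Greywater
Last habitat: Ashgrove with 108 animals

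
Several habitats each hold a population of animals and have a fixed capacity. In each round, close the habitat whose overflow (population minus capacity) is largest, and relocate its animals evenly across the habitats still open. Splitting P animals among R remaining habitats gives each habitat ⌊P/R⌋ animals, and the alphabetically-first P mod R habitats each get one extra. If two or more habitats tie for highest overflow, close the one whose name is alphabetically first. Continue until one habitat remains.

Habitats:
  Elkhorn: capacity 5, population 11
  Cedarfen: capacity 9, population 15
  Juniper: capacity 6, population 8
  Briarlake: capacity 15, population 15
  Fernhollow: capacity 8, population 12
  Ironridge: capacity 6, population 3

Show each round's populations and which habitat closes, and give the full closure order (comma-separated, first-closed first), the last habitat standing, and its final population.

Round 1: Briarlake=15 Cedarfen=15 Elkhorn=11 Fernhollow=12 Ironridge=3 Juniper=8 → close Cedarfen (overflow 6)
  15÷5 = 3 each, +1 to first 0
Round 2: Briarlake=18 Elkhorn=14 Fernhollow=15 Ironridge=6 Juniper=11 → close Elkhorn (overflow 9)
  14÷4 = 3 each, +1 to first 2
Round 3: Briarlake=22 Fernhollow=19 Ironridge=9 Juniper=14 → close Fernhollow (overflow 11)
  19÷3 = 6 each, +1 to first 1
Round 4: Briarlake=29 Ironridge=15 Juniper=20 → close Briarlake (overflow 14)
  29÷2 = 14 each, +1 to first 1
Round 5: Ironridge=30 Juniper=34 → close Juniper (overflow 28)
  34÷1 = 34 each, +1 to first 0

Closure order: Cedarfen, Elkhorn, Fernhollow, Briarlake, Juniper
Last habitat: Ironridge with 64 animals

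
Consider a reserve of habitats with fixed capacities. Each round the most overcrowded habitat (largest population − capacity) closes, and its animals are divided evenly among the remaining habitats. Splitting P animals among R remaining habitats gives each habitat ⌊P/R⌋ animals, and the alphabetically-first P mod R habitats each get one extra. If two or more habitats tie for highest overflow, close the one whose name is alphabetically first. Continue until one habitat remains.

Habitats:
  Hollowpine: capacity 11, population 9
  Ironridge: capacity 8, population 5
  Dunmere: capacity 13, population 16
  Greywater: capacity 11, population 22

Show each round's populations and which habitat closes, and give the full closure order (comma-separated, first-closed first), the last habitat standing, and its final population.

Round 1: Dunmere=16 Greywater=22 Hollowpine=9 Ironridge=5 → close Greywater (overflow 11)
  22÷3 = 7 each, +1 to first 1
Round 2: Dunmere=24 Hollowpine=16 Ironridge=12 → close Dunmere (overflow 11)
  24÷2 = 12 each, +1 to first 0
Round 3: Hollowpine=28 Ironridge=24 → close Hollowpine (overflow 17)
  28÷1 = 28 each, +1 to first 0

Closure order: Greywater, Dunmere, Hollowpine
Last habitat: Ironridge with 52 animals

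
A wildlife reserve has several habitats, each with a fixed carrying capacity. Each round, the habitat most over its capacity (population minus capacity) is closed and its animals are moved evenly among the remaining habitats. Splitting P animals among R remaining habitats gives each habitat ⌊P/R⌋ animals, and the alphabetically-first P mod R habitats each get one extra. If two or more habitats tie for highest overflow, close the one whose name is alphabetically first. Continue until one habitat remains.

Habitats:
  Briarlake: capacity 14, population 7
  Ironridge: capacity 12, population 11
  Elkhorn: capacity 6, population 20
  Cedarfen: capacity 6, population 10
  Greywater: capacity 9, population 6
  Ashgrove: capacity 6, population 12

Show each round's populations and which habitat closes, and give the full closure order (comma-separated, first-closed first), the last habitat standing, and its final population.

Round 1: Ashgrove=12 Briarlake=7 Cedarfen=10 Elkhorn=20 Greywater=6 Ironridge=11 → close Elkhorn (overflow 14)
  20÷5 = 4 each, +1 to first 0
Round 2: Ashgrove=16 Briarlake=11 Cedarfen=14 Greywater=10 Ironridge=15 → close Ashgrove (overflow 10)
  16÷4 = 4 each, +1 to first 0
Round 3: Briarlake=15 Cedarfen=18 Greywater=14 Ironridge=19 → close Cedarfen (overflow 12)
  18÷3 = 6 each, +1 to first 0
Round 4: Briarlake=21 Greywater=20 Ironridge=25 → close Ironridge (overflow 13)
  25÷2 = 12 each, +1 to first 1
Round 5: Briarlake=34 Greywater=32 → close Greywater (overflow 23)
  32÷1 = 32 each, +1 to first 0

Closure order: Elkhorn, Ashgrove, Cedarfen, Ironridge, Greywater
Last habitat: Briarlake with 66 animals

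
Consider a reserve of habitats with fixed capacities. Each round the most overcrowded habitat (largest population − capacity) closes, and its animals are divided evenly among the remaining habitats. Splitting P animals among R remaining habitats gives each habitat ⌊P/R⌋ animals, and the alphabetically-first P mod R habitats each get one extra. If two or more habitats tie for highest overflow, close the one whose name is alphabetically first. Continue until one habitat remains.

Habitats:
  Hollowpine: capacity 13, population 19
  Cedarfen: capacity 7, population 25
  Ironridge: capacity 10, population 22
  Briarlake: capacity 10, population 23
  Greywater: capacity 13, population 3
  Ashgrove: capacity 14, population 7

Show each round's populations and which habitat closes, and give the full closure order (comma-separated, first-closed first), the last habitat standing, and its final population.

Closure order: Cedarfen, Briarlake, Ironridge, Hollowpine, Ashgrove
Last habitat: Greywater with 99 animals

Round 1: Ashgrove=7 Briarlake=23 Cedarfen=25 Greywater=3 Hollowpine=19 Ironridge=22 → close Cedarfen (overflow 18)
  25÷5 = 5 each, +1 to first 0
Round 2: Ashgrove=12 Briarlake=28 Greywater=8 Hollowpine=24 Ironridge=27 → close Briarlake (overflow 18)
  28÷4 = 7 each, +1 to first 0
Round 3: Ashgrove=19 Greywater=15 Hollowpine=31 Ironridge=34 → close Ironridge (overflow 24)
  34÷3 = 11 each, +1 to first 1
Round 4: Ashgrove=31 Greywater=26 Hollowpine=42 → close Hollowpine (overflow 29)
  42÷2 = 21 each, +1 to first 0
Round 5: Ashgrove=52 Greywater=47 → close Ashgrove (overflow 38)
  52÷1 = 52 each, +1 to first 0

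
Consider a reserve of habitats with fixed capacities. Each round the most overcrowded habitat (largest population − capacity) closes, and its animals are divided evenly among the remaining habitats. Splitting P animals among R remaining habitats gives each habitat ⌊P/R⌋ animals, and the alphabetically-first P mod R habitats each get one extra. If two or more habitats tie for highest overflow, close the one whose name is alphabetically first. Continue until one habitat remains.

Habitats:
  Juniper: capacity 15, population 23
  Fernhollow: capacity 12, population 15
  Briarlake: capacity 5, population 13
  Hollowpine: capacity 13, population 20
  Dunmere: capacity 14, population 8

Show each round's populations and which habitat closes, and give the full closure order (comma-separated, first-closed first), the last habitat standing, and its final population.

Round 1: Briarlake=13 Dunmere=8 Fernhollow=15 Hollowpine=20 Juniper=23 → close Briarlake (overflow 8)
  13÷4 = 3 each, +1 to first 1
Round 2: Dunmere=12 Fernhollow=18 Hollowpine=23 Juniper=26 → close Juniper (overflow 11)
  26÷3 = 8 each, +1 to first 2
Round 3: Dunmere=21 Fernhollow=27 Hollowpine=31 → close Hollowpine (overflow 18)
  31÷2 = 15 each, +1 to first 1
Round 4: Dunmere=37 Fernhollow=42 → close Fernhollow (overflow 30)
  42÷1 = 42 each, +1 to first 0

Closure order: Briarlake, Juniper, Hollowpine, Fernhollow
Last habitat: Dunmere with 79 animals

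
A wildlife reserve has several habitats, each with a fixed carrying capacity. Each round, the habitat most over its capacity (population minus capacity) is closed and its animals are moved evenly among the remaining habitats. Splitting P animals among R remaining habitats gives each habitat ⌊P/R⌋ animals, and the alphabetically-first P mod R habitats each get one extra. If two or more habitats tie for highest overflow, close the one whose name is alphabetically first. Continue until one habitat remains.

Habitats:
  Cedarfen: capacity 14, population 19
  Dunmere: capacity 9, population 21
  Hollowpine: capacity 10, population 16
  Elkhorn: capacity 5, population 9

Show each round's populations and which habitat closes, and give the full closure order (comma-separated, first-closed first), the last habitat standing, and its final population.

Round 1: Cedarfen=19 Dunmere=21 Elkhorn=9 Hollowpine=16 → close Dunmere (overflow 12)
  21÷3 = 7 each, +1 to first 0
Round 2: Cedarfen=26 Elkhorn=16 Hollowpine=23 → close Hollowpine (overflow 13)
  23÷2 = 11 each, +1 to first 1
Round 3: Cedarfen=38 Elkhorn=27 → close Cedarfen (overflow 24)
  38÷1 = 38 each, +1 to first 0

Closure order: Dunmere, Hollowpine, Cedarfen
Last habitat: Elkhorn with 65 animals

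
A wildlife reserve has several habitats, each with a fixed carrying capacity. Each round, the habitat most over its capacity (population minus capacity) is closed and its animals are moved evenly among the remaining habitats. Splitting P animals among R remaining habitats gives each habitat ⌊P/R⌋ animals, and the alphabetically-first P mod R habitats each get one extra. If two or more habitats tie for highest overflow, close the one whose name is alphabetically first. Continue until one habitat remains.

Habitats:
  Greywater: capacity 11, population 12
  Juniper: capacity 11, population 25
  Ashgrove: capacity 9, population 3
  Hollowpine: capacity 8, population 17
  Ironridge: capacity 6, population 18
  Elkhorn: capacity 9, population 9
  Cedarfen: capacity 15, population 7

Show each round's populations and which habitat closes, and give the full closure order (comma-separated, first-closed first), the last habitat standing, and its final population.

Closure order: Juniper, Ironridge, Hollowpine, Greywater, Elkhorn, Ashgrove
Last habitat: Cedarfen with 91 animals

Round 1: Ashgrove=3 Cedarfen=7 Elkhorn=9 Greywater=12 Hollowpine=17 Ironridge=18 Juniper=25 → close Juniper (overflow 14)
  25÷6 = 4 each, +1 to first 1
Round 2: Ashgrove=8 Cedarfen=11 Elkhorn=13 Greywater=16 Hollowpine=21 Ironridge=22 → close Ironridge (overflow 16)
  22÷5 = 4 each, +1 to first 2
Round 3: Ashgrove=13 Cedarfen=16 Elkhorn=17 Greywater=20 Hollowpine=25 → close Hollowpine (overflow 17)
  25÷4 = 6 each, +1 to first 1
Round 4: Ashgrove=20 Cedarfen=22 Elkhorn=23 Greywater=26 → close Greywater (overflow 15)
  26÷3 = 8 each, +1 to first 2
Round 5: Ashgrove=29 Cedarfen=31 Elkhorn=31 → close Elkhorn (overflow 22)
  31÷2 = 15 each, +1 to first 1
Round 6: Ashgrove=45 Cedarfen=46 → close Ashgrove (overflow 36)
  45÷1 = 45 each, +1 to first 0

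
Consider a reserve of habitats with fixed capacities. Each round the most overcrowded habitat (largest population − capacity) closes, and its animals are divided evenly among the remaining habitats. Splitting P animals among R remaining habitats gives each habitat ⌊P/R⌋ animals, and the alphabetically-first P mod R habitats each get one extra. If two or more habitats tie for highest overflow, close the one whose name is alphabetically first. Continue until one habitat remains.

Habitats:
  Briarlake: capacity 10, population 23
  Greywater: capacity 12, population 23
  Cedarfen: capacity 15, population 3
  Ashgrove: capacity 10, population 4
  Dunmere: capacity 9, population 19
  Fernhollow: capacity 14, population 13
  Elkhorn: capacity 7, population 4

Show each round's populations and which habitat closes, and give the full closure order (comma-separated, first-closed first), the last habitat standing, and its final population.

Round 1: Ashgrove=4 Briarlake=23 Cedarfen=3 Dunmere=19 Elkhorn=4 Fernhollow=13 Greywater=23 → close Briarlake (overflow 13)
  23÷6 = 3 each, +1 to first 5
Round 2: Ashgrove=8 Cedarfen=7 Dunmere=23 Elkhorn=8 Fernhollow=17 Greywater=26 → close Dunmere (overflow 14)
  23÷5 = 4 each, +1 to first 3
Round 3: Ashgrove=13 Cedarfen=12 Elkhorn=13 Fernhollow=21 Greywater=30 → close Greywater (overflow 18)
  30÷4 = 7 each, +1 to first 2
Round 4: Ashgrove=21 Cedarfen=20 Elkhorn=20 Fernhollow=28 → close Fernhollow (overflow 14)
  28÷3 = 9 each, +1 to first 1
Round 5: Ashgrove=31 Cedarfen=29 Elkhorn=29 → close Elkhorn (overflow 22)
  29÷2 = 14 each, +1 to first 1
Round 6: Ashgrove=46 Cedarfen=43 → close Ashgrove (overflow 36)
  46÷1 = 46 each, +1 to first 0

Closure order: Briarlake, Dunmere, Greywater, Fernhollow, Elkhorn, Ashgrove
Last habitat: Cedarfen with 89 animals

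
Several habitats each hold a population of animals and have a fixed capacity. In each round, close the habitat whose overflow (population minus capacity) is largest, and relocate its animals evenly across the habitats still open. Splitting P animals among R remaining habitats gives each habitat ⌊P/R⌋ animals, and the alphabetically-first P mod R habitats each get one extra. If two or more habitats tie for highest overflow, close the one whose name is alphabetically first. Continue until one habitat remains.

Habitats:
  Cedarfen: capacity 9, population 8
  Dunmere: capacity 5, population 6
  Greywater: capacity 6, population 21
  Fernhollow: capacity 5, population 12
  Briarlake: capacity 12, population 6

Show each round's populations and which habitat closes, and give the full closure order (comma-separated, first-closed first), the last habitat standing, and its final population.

Round 1: Briarlake=6 Cedarfen=8 Dunmere=6 Fernhollow=12 Greywater=21 → close Greywater (overflow 15)
  21÷4 = 5 each, +1 to first 1
Round 2: Briarlake=12 Cedarfen=13 Dunmere=11 Fernhollow=17 → close Fernhollow (overflow 12)
  17÷3 = 5 each, +1 to first 2
Round 3: Briarlake=18 Cedarfen=19 Dunmere=16 → close Dunmere (overflow 11)
  16÷2 = 8 each, +1 to first 0
Round 4: Briarlake=26 Cedarfen=27 → close Cedarfen (overflow 18)
  27÷1 = 27 each, +1 to first 0

Closure order: Greywater, Fernhollow, Dunmere, Cedarfen
Last habitat: Briarlake with 53 animals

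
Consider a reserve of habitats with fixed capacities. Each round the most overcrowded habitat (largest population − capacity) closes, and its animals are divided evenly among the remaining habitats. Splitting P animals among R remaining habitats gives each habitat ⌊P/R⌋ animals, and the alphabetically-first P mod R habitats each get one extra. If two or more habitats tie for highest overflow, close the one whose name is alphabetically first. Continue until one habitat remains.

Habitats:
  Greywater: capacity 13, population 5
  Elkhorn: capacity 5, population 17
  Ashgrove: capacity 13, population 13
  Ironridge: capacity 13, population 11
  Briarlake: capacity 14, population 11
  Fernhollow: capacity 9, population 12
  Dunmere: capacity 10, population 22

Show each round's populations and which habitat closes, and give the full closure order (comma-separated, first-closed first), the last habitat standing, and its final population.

Round 1: Ashgrove=13 Briarlake=11 Dunmere=22 Elkhorn=17 Fernhollow=12 Greywater=5 Ironridge=11 → close Dunmere (overflow 12)
  22÷6 = 3 each, +1 to first 4
Round 2: Ashgrove=17 Briarlake=15 Elkhorn=21 Fernhollow=16 Greywater=8 Ironridge=14 → close Elkhorn (overflow 16)
  21÷5 = 4 each, +1 to first 1
Round 3: Ashgrove=22 Briarlake=19 Fernhollow=20 Greywater=12 Ironridge=18 → close Fernhollow (overflow 11)
  20÷4 = 5 each, +1 to first 0
Round 4: Ashgrove=27 Briarlake=24 Greywater=17 Ironridge=23 → close Ashgrove (overflow 14)
  27÷3 = 9 each, +1 to first 0
Round 5: Briarlake=33 Greywater=26 Ironridge=32 → close Briarlake (overflow 19)
  33÷2 = 16 each, +1 to first 1
Round 6: Greywater=43 Ironridge=48 → close Ironridge (overflow 35)
  48÷1 = 48 each, +1 to first 0

Closure order: Dunmere, Elkhorn, Fernhollow, Ashgrove, Briarlake, Ironridge
Last habitat: Greywater with 91 animals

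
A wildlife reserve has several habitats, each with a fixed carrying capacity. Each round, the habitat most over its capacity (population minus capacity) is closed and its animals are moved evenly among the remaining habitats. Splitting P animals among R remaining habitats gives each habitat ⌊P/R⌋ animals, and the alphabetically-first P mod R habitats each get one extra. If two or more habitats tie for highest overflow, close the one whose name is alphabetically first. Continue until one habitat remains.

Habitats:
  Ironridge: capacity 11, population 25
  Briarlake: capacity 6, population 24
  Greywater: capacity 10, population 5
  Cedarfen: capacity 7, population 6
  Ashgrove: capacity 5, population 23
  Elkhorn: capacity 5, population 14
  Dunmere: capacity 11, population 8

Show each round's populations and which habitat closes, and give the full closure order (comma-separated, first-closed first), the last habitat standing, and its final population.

Round 1: Ashgrove=23 Briarlake=24 Cedarfen=6 Dunmere=8 Elkhorn=14 Greywater=5 Ironridge=25 → close Ashgrove (overflow 18)
  23÷6 = 3 each, +1 to first 5
Round 2: Briarlake=28 Cedarfen=10 Dunmere=12 Elkhorn=18 Greywater=9 Ironridge=28 → close Briarlake (overflow 22)
  28÷5 = 5 each, +1 to first 3
Round 3: Cedarfen=16 Dunmere=18 Elkhorn=24 Greywater=14 Ironridge=33 → close Ironridge (overflow 22)
  33÷4 = 8 each, +1 to first 1
Round 4: Cedarfen=25 Dunmere=26 Elkhorn=32 Greywater=22 → close Elkhorn (overflow 27)
  32÷3 = 10 each, +1 to first 2
Round 5: Cedarfen=36 Dunmere=37 Greywater=32 → close Cedarfen (overflow 29)
  36÷2 = 18 each, +1 to first 0
Round 6: Dunmere=55 Greywater=50 → close Dunmere (overflow 44)
  55÷1 = 55 each, +1 to first 0

Closure order: Ashgrove, Briarlake, Ironridge, Elkhorn, Cedarfen, Dunmere
Last habitat: Greywater with 105 animals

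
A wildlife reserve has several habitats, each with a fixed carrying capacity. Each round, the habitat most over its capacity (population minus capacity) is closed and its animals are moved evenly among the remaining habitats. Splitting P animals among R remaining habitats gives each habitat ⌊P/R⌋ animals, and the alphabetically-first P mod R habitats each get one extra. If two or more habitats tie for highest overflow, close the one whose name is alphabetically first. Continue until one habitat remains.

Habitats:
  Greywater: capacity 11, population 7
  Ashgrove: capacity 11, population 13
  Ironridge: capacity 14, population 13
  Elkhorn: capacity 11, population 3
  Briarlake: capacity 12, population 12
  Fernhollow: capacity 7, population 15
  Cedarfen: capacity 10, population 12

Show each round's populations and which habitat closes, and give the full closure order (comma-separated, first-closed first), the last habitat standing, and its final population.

Round 1: Ashgrove=13 Briarlake=12 Cedarfen=12 Elkhorn=3 Fernhollow=15 Greywater=7 Ironridge=13 → close Fernhollow (overflow 8)
  15÷6 = 2 each, +1 to first 3
Round 2: Ashgrove=16 Briarlake=15 Cedarfen=15 Elkhorn=5 Greywater=9 Ironridge=15 → close Ashgrove (overflow 5)
  16÷5 = 3 each, +1 to first 1
Round 3: Briarlake=19 Cedarfen=18 Elkhorn=8 Greywater=12 Ironridge=18 → close Cedarfen (overflow 8)
  18÷4 = 4 each, +1 to first 2
Round 4: Briarlake=24 Elkhorn=13 Greywater=16 Ironridge=22 → close Briarlake (overflow 12)
  24÷3 = 8 each, +1 to first 0
Round 5: Elkhorn=21 Greywater=24 Ironridge=30 → close Ironridge (overflow 16)
  30÷2 = 15 each, +1 to first 0
Round 6: Elkhorn=36 Greywater=39 → close Greywater (overflow 28)
  39÷1 = 39 each, +1 to first 0

Closure order: Fernhollow, Ashgrove, Cedarfen, Briarlake, Ironridge, Greywater
Last habitat: Elkhorn with 75 animals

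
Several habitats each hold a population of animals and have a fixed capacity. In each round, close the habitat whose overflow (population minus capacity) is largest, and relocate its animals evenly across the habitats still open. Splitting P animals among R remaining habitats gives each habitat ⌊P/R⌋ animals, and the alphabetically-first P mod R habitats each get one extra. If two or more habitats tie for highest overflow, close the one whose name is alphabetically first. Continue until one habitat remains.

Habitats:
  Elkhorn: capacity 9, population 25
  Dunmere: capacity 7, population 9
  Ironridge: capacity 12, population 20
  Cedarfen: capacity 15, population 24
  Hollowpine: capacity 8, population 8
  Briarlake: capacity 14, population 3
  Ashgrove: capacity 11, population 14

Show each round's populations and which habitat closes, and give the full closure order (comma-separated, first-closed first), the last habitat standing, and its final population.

Closure order: Elkhorn, Cedarfen, Ironridge, Ashgrove, Dunmere, Hollowpine
Last habitat: Briarlake with 103 animals

Round 1: Ashgrove=14 Briarlake=3 Cedarfen=24 Dunmere=9 Elkhorn=25 Hollowpine=8 Ironridge=20 → close Elkhorn (overflow 16)
  25÷6 = 4 each, +1 to first 1
Round 2: Ashgrove=19 Briarlake=7 Cedarfen=28 Dunmere=13 Hollowpine=12 Ironridge=24 → close Cedarfen (overflow 13)
  28÷5 = 5 each, +1 to first 3
Round 3: Ashgrove=25 Briarlake=13 Dunmere=19 Hollowpine=17 Ironridge=29 → close Ironridge (overflow 17)
  29÷4 = 7 each, +1 to first 1
Round 4: Ashgrove=33 Briarlake=20 Dunmere=26 Hollowpine=24 → close Ashgrove (overflow 22)
  33÷3 = 11 each, +1 to first 0
Round 5: Briarlake=31 Dunmere=37 Hollowpine=35 → close Dunmere (overflow 30)
  37÷2 = 18 each, +1 to first 1
Round 6: Briarlake=50 Hollowpine=53 → close Hollowpine (overflow 45)
  53÷1 = 53 each, +1 to first 0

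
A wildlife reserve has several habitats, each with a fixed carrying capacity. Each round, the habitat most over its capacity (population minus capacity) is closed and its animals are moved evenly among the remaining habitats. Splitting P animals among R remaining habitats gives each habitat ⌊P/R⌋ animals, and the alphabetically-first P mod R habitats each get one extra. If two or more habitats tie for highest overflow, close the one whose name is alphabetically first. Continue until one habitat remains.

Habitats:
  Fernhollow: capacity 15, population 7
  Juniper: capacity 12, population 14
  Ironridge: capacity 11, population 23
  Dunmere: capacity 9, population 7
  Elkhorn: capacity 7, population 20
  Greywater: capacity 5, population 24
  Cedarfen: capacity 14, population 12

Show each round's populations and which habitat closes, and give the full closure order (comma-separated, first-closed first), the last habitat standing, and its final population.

Round 1: Cedarfen=12 Dunmere=7 Elkhorn=20 Fernhollow=7 Greywater=24 Ironridge=23 Juniper=14 → close Greywater (overflow 19)
  24÷6 = 4 each, +1 to first 0
Round 2: Cedarfen=16 Dunmere=11 Elkhorn=24 Fernhollow=11 Ironridge=27 Juniper=18 → close Elkhorn (overflow 17)
  24÷5 = 4 each, +1 to first 4
Round 3: Cedarfen=21 Dunmere=16 Fernhollow=16 Ironridge=32 Juniper=22 → close Ironridge (overflow 21)
  32÷4 = 8 each, +1 to first 0
Round 4: Cedarfen=29 Dunmere=24 Fernhollow=24 Juniper=30 → close Juniper (overflow 18)
  30÷3 = 10 each, +1 to first 0
Round 5: Cedarfen=39 Dunmere=34 Fernhollow=34 → close Cedarfen (overflow 25)
  39÷2 = 19 each, +1 to first 1
Round 6: Dunmere=54 Fernhollow=53 → close Dunmere (overflow 45)
  54÷1 = 54 each, +1 to first 0

Closure order: Greywater, Elkhorn, Ironridge, Juniper, Cedarfen, Dunmere
Last habitat: Fernhollow with 107 animals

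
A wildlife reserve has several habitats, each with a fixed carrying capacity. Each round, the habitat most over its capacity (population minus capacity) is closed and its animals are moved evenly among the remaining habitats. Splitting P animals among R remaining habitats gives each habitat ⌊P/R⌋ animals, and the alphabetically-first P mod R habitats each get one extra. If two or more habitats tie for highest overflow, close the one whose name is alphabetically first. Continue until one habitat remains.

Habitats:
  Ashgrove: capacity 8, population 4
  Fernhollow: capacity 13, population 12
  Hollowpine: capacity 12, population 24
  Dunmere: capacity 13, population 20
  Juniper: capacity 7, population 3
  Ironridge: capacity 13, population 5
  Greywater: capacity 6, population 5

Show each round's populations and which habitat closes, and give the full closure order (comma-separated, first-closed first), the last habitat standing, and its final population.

Closure order: Hollowpine, Dunmere, Fernhollow, Greywater, Ashgrove, Juniper
Last habitat: Ironridge with 73 animals

Round 1: Ashgrove=4 Dunmere=20 Fernhollow=12 Greywater=5 Hollowpine=24 Ironridge=5 Juniper=3 → close Hollowpine (overflow 12)
  24÷6 = 4 each, +1 to first 0
Round 2: Ashgrove=8 Dunmere=24 Fernhollow=16 Greywater=9 Ironridge=9 Juniper=7 → close Dunmere (overflow 11)
  24÷5 = 4 each, +1 to first 4
Round 3: Ashgrove=13 Fernhollow=21 Greywater=14 Ironridge=14 Juniper=11 → close Fernhollow (overflow 8)
  21÷4 = 5 each, +1 to first 1
Round 4: Ashgrove=19 Greywater=19 Ironridge=19 Juniper=16 → close Greywater (overflow 13)
  19÷3 = 6 each, +1 to first 1
Round 5: Ashgrove=26 Ironridge=25 Juniper=22 → close Ashgrove (overflow 18)
  26÷2 = 13 each, +1 to first 0
Round 6: Ironridge=38 Juniper=35 → close Juniper (overflow 28)
  35÷1 = 35 each, +1 to first 0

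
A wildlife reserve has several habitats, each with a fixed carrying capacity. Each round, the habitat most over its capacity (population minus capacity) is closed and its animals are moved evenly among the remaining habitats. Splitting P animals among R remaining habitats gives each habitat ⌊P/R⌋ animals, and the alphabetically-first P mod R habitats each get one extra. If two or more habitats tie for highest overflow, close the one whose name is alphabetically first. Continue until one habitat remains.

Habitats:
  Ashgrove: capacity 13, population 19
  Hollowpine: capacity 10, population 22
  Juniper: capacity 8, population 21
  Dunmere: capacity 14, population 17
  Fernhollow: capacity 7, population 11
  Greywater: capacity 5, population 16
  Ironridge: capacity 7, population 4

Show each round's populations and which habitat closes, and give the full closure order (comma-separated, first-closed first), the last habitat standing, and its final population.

Closure order: Juniper, Hollowpine, Greywater, Ashgrove, Dunmere, Fernhollow
Last habitat: Ironridge with 110 animals

Round 1: Ashgrove=19 Dunmere=17 Fernhollow=11 Greywater=16 Hollowpine=22 Ironridge=4 Juniper=21 → close Juniper (overflow 13)
  21÷6 = 3 each, +1 to first 3
Round 2: Ashgrove=23 Dunmere=21 Fernhollow=15 Greywater=19 Hollowpine=25 Ironridge=7 → close Hollowpine (overflow 15)
  25÷5 = 5 each, +1 to first 0
Round 3: Ashgrove=28 Dunmere=26 Fernhollow=20 Greywater=24 Ironridge=12 → close Greywater (overflow 19)
  24÷4 = 6 each, +1 to first 0
Round 4: Ashgrove=34 Dunmere=32 Fernhollow=26 Ironridge=18 → close Ashgrove (overflow 21)
  34÷3 = 11 each, +1 to first 1
Round 5: Dunmere=44 Fernhollow=37 Ironridge=29 → close Dunmere (overflow 30)
  44÷2 = 22 each, +1 to first 0
Round 6: Fernhollow=59 Ironridge=51 → close Fernhollow (overflow 52)
  59÷1 = 59 each, +1 to first 0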